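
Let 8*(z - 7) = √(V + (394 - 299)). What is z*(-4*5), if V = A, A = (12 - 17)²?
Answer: -140 - 5*√30 ≈ -167.39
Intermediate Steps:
A = 25 (A = (-5)² = 25)
V = 25
z = 7 + √30/4 (z = 7 + √(25 + (394 - 299))/8 = 7 + √(25 + 95)/8 = 7 + √120/8 = 7 + (2*√30)/8 = 7 + √30/4 ≈ 8.3693)
z*(-4*5) = (7 + √30/4)*(-4*5) = (7 + √30/4)*(-20) = -140 - 5*√30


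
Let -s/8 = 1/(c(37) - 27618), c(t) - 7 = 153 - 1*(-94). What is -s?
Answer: -2/6841 ≈ -0.00029235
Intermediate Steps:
c(t) = 254 (c(t) = 7 + (153 - 1*(-94)) = 7 + (153 + 94) = 7 + 247 = 254)
s = 2/6841 (s = -8/(254 - 27618) = -8/(-27364) = -8*(-1/27364) = 2/6841 ≈ 0.00029235)
-s = -1*2/6841 = -2/6841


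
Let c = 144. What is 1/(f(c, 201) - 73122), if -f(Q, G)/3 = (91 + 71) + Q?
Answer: -1/74040 ≈ -1.3506e-5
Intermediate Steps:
f(Q, G) = -486 - 3*Q (f(Q, G) = -3*((91 + 71) + Q) = -3*(162 + Q) = -486 - 3*Q)
1/(f(c, 201) - 73122) = 1/((-486 - 3*144) - 73122) = 1/((-486 - 432) - 73122) = 1/(-918 - 73122) = 1/(-74040) = -1/74040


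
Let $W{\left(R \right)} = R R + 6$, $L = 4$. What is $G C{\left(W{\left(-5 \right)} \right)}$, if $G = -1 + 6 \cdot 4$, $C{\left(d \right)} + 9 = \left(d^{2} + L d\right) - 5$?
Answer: $24633$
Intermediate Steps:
$W{\left(R \right)} = 6 + R^{2}$ ($W{\left(R \right)} = R^{2} + 6 = 6 + R^{2}$)
$C{\left(d \right)} = -14 + d^{2} + 4 d$ ($C{\left(d \right)} = -9 - \left(5 - d^{2} - 4 d\right) = -9 + \left(-5 + d^{2} + 4 d\right) = -14 + d^{2} + 4 d$)
$G = 23$ ($G = -1 + 24 = 23$)
$G C{\left(W{\left(-5 \right)} \right)} = 23 \left(-14 + \left(6 + \left(-5\right)^{2}\right)^{2} + 4 \left(6 + \left(-5\right)^{2}\right)\right) = 23 \left(-14 + \left(6 + 25\right)^{2} + 4 \left(6 + 25\right)\right) = 23 \left(-14 + 31^{2} + 4 \cdot 31\right) = 23 \left(-14 + 961 + 124\right) = 23 \cdot 1071 = 24633$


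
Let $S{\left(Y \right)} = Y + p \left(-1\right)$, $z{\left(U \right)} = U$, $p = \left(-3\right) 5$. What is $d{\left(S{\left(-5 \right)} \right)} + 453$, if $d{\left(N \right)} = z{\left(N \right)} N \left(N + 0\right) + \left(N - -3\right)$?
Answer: $1466$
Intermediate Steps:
$p = -15$
$S{\left(Y \right)} = 15 + Y$ ($S{\left(Y \right)} = Y - -15 = Y + 15 = 15 + Y$)
$d{\left(N \right)} = 3 + N + N^{3}$ ($d{\left(N \right)} = N N \left(N + 0\right) + \left(N - -3\right) = N N N + \left(N + 3\right) = N N^{2} + \left(3 + N\right) = N^{3} + \left(3 + N\right) = 3 + N + N^{3}$)
$d{\left(S{\left(-5 \right)} \right)} + 453 = \left(3 + \left(15 - 5\right) + \left(15 - 5\right)^{3}\right) + 453 = \left(3 + 10 + 10^{3}\right) + 453 = \left(3 + 10 + 1000\right) + 453 = 1013 + 453 = 1466$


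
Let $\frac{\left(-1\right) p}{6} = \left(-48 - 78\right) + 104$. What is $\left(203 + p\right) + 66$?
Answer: $401$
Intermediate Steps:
$p = 132$ ($p = - 6 \left(\left(-48 - 78\right) + 104\right) = - 6 \left(-126 + 104\right) = \left(-6\right) \left(-22\right) = 132$)
$\left(203 + p\right) + 66 = \left(203 + 132\right) + 66 = 335 + 66 = 401$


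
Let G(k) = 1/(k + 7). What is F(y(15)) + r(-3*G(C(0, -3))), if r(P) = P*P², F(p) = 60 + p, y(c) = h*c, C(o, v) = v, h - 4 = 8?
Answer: 15333/64 ≈ 239.58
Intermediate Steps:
h = 12 (h = 4 + 8 = 12)
y(c) = 12*c
G(k) = 1/(7 + k)
r(P) = P³
F(y(15)) + r(-3*G(C(0, -3))) = (60 + 12*15) + (-3/(7 - 3))³ = (60 + 180) + (-3/4)³ = 240 + (-3*¼)³ = 240 + (-¾)³ = 240 - 27/64 = 15333/64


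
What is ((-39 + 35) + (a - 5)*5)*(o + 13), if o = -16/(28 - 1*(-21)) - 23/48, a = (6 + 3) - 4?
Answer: -28681/588 ≈ -48.777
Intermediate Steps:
a = 5 (a = 9 - 4 = 5)
o = -1895/2352 (o = -16/(28 + 21) - 23*1/48 = -16/49 - 23/48 = -1895/2352 ≈ -0.80570)
((-39 + 35) + (a - 5)*5)*(o + 13) = ((-39 + 35) + (5 - 5)*5)*(-1895/2352 + 13) = (-4 + 0*5)*(28681/2352) = (-4 + 0)*(28681/2352) = -4*28681/2352 = -28681/588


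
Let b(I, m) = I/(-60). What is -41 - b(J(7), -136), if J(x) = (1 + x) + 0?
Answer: -613/15 ≈ -40.867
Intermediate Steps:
J(x) = 1 + x
b(I, m) = -I/60 (b(I, m) = I*(-1/60) = -I/60)
-41 - b(J(7), -136) = -41 - (-1)*(1 + 7)/60 = -41 - (-1)*8/60 = -41 - 1*(-2/15) = -41 + 2/15 = -613/15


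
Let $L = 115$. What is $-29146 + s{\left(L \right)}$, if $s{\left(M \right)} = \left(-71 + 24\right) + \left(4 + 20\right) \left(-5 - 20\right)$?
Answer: $-29793$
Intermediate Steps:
$s{\left(M \right)} = -647$ ($s{\left(M \right)} = -47 + 24 \left(-25\right) = -47 - 600 = -647$)
$-29146 + s{\left(L \right)} = -29146 - 647 = -29793$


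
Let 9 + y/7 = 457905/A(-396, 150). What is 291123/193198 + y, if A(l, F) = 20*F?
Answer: 19454108611/19319800 ≈ 1007.0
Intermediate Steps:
y = 201089/200 (y = -63 + 7*(457905/((20*150))) = -63 + 7*(457905/3000) = -63 + 7*(457905*(1/3000)) = -63 + 7*(30527/200) = -63 + 213689/200 = 201089/200 ≈ 1005.4)
291123/193198 + y = 291123/193198 + 201089/200 = 19454108611/19319800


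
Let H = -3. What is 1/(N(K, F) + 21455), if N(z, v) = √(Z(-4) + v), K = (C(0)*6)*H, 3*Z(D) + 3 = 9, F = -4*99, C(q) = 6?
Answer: 21455/460317419 - I*√394/460317419 ≈ 4.6609e-5 - 4.3121e-8*I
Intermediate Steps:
F = -396
Z(D) = 2 (Z(D) = -1 + (⅓)*9 = -1 + 3 = 2)
K = -108 (K = (6*6)*(-3) = 36*(-3) = -108)
N(z, v) = √(2 + v)
1/(N(K, F) + 21455) = 1/(√(2 - 396) + 21455) = 1/(√(-394) + 21455) = 1/(I*√394 + 21455) = 1/(21455 + I*√394)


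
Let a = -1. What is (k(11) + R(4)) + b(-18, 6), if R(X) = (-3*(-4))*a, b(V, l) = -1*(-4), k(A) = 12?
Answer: 4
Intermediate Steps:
b(V, l) = 4
R(X) = -12 (R(X) = -3*(-4)*(-1) = 12*(-1) = -12)
(k(11) + R(4)) + b(-18, 6) = (12 - 12) + 4 = 0 + 4 = 4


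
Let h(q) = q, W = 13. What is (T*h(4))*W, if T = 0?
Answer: 0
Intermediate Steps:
(T*h(4))*W = (0*4)*13 = 0*13 = 0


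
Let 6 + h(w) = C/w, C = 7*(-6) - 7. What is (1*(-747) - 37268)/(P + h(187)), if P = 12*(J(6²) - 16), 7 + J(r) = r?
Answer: -7108805/28001 ≈ -253.88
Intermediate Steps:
J(r) = -7 + r
C = -49 (C = -42 - 7 = -49)
P = 156 (P = 12*((-7 + 6²) - 16) = 12*((-7 + 36) - 16) = 12*(29 - 16) = 12*13 = 156)
h(w) = -6 - 49/w
(1*(-747) - 37268)/(P + h(187)) = (1*(-747) - 37268)/(156 + (-6 - 49/187)) = (-747 - 37268)/(156 + (-6 - 49*1/187)) = -38015/(156 + (-6 - 49/187)) = -38015/(156 - 1171/187) = -38015/28001/187 = -38015*187/28001 = -7108805/28001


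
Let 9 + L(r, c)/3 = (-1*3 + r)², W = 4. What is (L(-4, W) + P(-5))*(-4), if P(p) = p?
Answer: -460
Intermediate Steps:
L(r, c) = -27 + 3*(-3 + r)² (L(r, c) = -27 + 3*(-1*3 + r)² = -27 + 3*(-3 + r)²)
(L(-4, W) + P(-5))*(-4) = (3*(-4)*(-6 - 4) - 5)*(-4) = (3*(-4)*(-10) - 5)*(-4) = (120 - 5)*(-4) = 115*(-4) = -460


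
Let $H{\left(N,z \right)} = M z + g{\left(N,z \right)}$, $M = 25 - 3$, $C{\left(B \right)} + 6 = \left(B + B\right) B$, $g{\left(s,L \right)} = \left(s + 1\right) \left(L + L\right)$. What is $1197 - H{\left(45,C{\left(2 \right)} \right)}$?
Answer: $969$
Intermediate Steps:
$g{\left(s,L \right)} = 2 L \left(1 + s\right)$ ($g{\left(s,L \right)} = \left(1 + s\right) 2 L = 2 L \left(1 + s\right)$)
$C{\left(B \right)} = -6 + 2 B^{2}$ ($C{\left(B \right)} = -6 + \left(B + B\right) B = -6 + 2 B B = -6 + 2 B^{2}$)
$M = 22$
$H{\left(N,z \right)} = 22 z + 2 z \left(1 + N\right)$
$1197 - H{\left(45,C{\left(2 \right)} \right)} = 1197 - 2 \left(-6 + 2 \cdot 2^{2}\right) \left(12 + 45\right) = 1197 - 2 \left(-6 + 2 \cdot 4\right) 57 = 1197 - 2 \left(-6 + 8\right) 57 = 1197 - 2 \cdot 2 \cdot 57 = 1197 - 228 = 969$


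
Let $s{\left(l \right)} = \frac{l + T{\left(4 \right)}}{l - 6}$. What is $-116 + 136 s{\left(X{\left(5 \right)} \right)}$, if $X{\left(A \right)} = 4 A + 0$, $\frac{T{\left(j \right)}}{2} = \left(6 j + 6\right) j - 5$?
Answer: $\frac{16188}{7} \approx 2312.6$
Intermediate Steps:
$T{\left(j \right)} = -10 + 2 j \left(6 + 6 j\right)$ ($T{\left(j \right)} = 2 \left(\left(6 j + 6\right) j - 5\right) = 2 \left(\left(6 + 6 j\right) j - 5\right) = 2 \left(j \left(6 + 6 j\right) - 5\right) = 2 \left(-5 + j \left(6 + 6 j\right)\right) = -10 + 2 j \left(6 + 6 j\right)$)
$X{\left(A \right)} = 4 A$
$s{\left(l \right)} = \frac{230 + l}{-6 + l}$ ($s{\left(l \right)} = \frac{l + \left(-10 + 12 \cdot 4 + 12 \cdot 4^{2}\right)}{l - 6} = \frac{l + \left(-10 + 48 + 12 \cdot 16\right)}{-6 + l} = \frac{l + \left(-10 + 48 + 192\right)}{-6 + l} = \frac{l + 230}{-6 + l} = \frac{230 + l}{-6 + l}$)
$-116 + 136 s{\left(X{\left(5 \right)} \right)} = -116 + 136 \frac{230 + 4 \cdot 5}{-6 + 4 \cdot 5} = -116 + 136 \frac{230 + 20}{-6 + 20} = -116 + 136 \cdot \frac{1}{14} \cdot 250 = -116 + 136 \cdot \frac{125}{7} = -116 + \frac{17000}{7} = \frac{16188}{7}$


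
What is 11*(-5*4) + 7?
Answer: -213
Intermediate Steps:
11*(-5*4) + 7 = 11*(-20) + 7 = -220 + 7 = -213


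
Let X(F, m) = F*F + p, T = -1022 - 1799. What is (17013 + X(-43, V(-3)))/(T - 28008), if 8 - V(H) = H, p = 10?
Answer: -18872/30829 ≈ -0.61215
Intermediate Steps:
T = -2821
V(H) = 8 - H
X(F, m) = 10 + F² (X(F, m) = F*F + 10 = F² + 10 = 10 + F²)
(17013 + X(-43, V(-3)))/(T - 28008) = (17013 + (10 + (-43)²))/(-2821 - 28008) = (17013 + (10 + 1849))/(-30829) = (17013 + 1859)*(-1/30829) = 18872*(-1/30829) = -18872/30829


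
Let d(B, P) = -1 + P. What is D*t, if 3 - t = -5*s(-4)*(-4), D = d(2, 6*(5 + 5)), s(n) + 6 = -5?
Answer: 13157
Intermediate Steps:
s(n) = -11 (s(n) = -6 - 5 = -11)
D = 59 (D = -1 + 6*(5 + 5) = -1 + 6*10 = -1 + 60 = 59)
t = 223 (t = 3 - (-5*(-11))*(-4) = 3 - 55*(-4) = 3 - 1*(-220) = 3 + 220 = 223)
D*t = 59*223 = 13157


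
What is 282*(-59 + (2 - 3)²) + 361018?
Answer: 344662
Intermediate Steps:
282*(-59 + (2 - 3)²) + 361018 = 282*(-59 + (-1)²) + 361018 = 282*(-59 + 1) + 361018 = 282*(-58) + 361018 = -16356 + 361018 = 344662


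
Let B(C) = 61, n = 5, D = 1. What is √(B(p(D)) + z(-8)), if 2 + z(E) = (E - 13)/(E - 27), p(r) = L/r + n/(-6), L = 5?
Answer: √1490/5 ≈ 7.7201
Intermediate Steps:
p(r) = -⅚ + 5/r (p(r) = 5/r + 5/(-6) = 5/r + 5*(-⅙) = 5/r - ⅚ = -⅚ + 5/r)
z(E) = -2 + (-13 + E)/(-27 + E) (z(E) = -2 + (E - 13)/(E - 27) = -2 + (-13 + E)/(-27 + E))
√(B(p(D)) + z(-8)) = √(61 + (41 - 1*(-8))/(-27 - 8)) = √(61 + (41 + 8)/(-35)) = √(61 - 1/35*49) = √(61 - 7/5) = √(298/5) = √1490/5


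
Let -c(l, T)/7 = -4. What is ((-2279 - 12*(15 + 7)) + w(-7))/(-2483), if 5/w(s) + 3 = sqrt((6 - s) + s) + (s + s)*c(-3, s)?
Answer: 396758292/387395177 + 5*sqrt(6)/387395177 ≈ 1.0242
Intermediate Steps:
c(l, T) = 28 (c(l, T) = -7*(-4) = 28)
w(s) = 5/(-3 + sqrt(6) + 56*s) (w(s) = 5/(-3 + (sqrt((6 - s) + s) + (s + s)*28)) = 5/(-3 + (sqrt(6) + (2*s)*28)) = 5/(-3 + (sqrt(6) + 56*s)) = 5/(-3 + sqrt(6) + 56*s))
((-2279 - 12*(15 + 7)) + w(-7))/(-2483) = ((-2279 - 12*(15 + 7)) + 5/(-3 + sqrt(6) + 56*(-7)))/(-2483) = ((-2279 - 12*22) + 5/(-3 + sqrt(6) - 392))*(-1/2483) = ((-2279 - 264) + 5/(-395 + sqrt(6)))*(-1/2483) = (-2543 + 5/(-395 + sqrt(6)))*(-1/2483) = 2543/2483 - 5/(2483*(-395 + sqrt(6)))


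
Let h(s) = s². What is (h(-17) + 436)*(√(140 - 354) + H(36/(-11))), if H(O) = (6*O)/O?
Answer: 4350 + 725*I*√214 ≈ 4350.0 + 10606.0*I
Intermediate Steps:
H(O) = 6
(h(-17) + 436)*(√(140 - 354) + H(36/(-11))) = ((-17)² + 436)*(√(140 - 354) + 6) = (289 + 436)*(√(-214) + 6) = 725*(I*√214 + 6) = 725*(6 + I*√214) = 4350 + 725*I*√214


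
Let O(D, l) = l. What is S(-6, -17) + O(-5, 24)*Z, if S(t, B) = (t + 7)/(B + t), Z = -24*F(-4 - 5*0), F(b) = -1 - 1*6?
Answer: 92735/23 ≈ 4032.0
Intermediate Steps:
F(b) = -7 (F(b) = -1 - 6 = -7)
Z = 168 (Z = -24*(-7) = 168)
S(t, B) = (7 + t)/(B + t)
S(-6, -17) + O(-5, 24)*Z = (7 - 6)/(-17 - 6) + 24*168 = 1/(-23) + 4032 = -1/23*1 + 4032 = -1/23 + 4032 = 92735/23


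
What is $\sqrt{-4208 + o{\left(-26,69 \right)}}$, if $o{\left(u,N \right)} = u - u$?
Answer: $4 i \sqrt{263} \approx 64.869 i$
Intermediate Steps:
$o{\left(u,N \right)} = 0$
$\sqrt{-4208 + o{\left(-26,69 \right)}} = \sqrt{-4208 + 0} = \sqrt{-4208} = 4 i \sqrt{263}$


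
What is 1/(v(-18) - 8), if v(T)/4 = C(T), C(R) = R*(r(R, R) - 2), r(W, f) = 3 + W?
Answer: 1/1216 ≈ 0.00082237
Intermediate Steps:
C(R) = R*(1 + R) (C(R) = R*((3 + R) - 2) = R*(1 + R))
v(T) = 4*T*(1 + T) (v(T) = 4*(T*(1 + T)) = 4*T*(1 + T))
1/(v(-18) - 8) = 1/(4*(-18)*(1 - 18) - 8) = 1/(4*(-18)*(-17) - 8) = 1/(1224 - 8) = 1/1216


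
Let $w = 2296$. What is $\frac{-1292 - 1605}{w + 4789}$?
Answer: $- \frac{2897}{7085} \approx -0.40889$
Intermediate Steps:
$\frac{-1292 - 1605}{w + 4789} = \frac{-1292 - 1605}{2296 + 4789} = - \frac{2897}{7085}$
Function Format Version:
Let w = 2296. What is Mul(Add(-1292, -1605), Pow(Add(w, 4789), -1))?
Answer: Rational(-2897, 7085) ≈ -0.40889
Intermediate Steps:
Mul(Add(-1292, -1605), Pow(Add(w, 4789), -1)) = Mul(Add(-1292, -1605), Pow(Add(2296, 4789), -1)) = Mul(-2897, Pow(7085, -1)) = Mul(-2897, Rational(1, 7085)) = Rational(-2897, 7085)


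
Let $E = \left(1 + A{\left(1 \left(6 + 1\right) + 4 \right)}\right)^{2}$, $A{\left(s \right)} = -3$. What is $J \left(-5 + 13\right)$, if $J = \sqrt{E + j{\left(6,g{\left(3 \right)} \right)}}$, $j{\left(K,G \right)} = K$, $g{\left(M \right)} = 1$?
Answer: $8 \sqrt{10} \approx 25.298$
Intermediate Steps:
$E = 4$ ($E = \left(1 - 3\right)^{2} = \left(-2\right)^{2} = 4$)
$J = \sqrt{10}$ ($J = \sqrt{4 + 6} = \sqrt{10} \approx 3.1623$)
$J \left(-5 + 13\right) = \sqrt{10} \left(-5 + 13\right) = \sqrt{10} \cdot 8 = 8 \sqrt{10}$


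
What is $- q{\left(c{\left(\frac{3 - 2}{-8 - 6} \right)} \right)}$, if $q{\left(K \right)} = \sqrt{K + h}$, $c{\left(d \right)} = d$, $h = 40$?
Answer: $- \frac{\sqrt{7826}}{14} \approx -6.3189$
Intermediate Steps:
$q{\left(K \right)} = \sqrt{40 + K}$ ($q{\left(K \right)} = \sqrt{K + 40} = \sqrt{40 + K}$)
$- q{\left(c{\left(\frac{3 - 2}{-8 - 6} \right)} \right)} = - \sqrt{40 + \frac{3 - 2}{-8 - 6}} = - \sqrt{40 + 1 \frac{1}{-14}} = - \sqrt{40 + 1 \left(- \frac{1}{14}\right)} = - \sqrt{40 - \frac{1}{14}} = - \sqrt{\frac{559}{14}} = - \frac{\sqrt{7826}}{14}$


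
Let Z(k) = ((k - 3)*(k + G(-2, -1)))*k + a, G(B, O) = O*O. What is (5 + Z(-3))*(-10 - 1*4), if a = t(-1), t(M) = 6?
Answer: 350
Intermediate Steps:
a = 6
G(B, O) = O**2
Z(k) = 6 + k*(1 + k)*(-3 + k) (Z(k) = ((k - 3)*(k + (-1)**2))*k + 6 = ((-3 + k)*(k + 1))*k + 6 = ((-3 + k)*(1 + k))*k + 6 = ((1 + k)*(-3 + k))*k + 6 = k*(1 + k)*(-3 + k) + 6 = 6 + k*(1 + k)*(-3 + k))
(5 + Z(-3))*(-10 - 1*4) = (5 + (6 + (-3)**3 - 3*(-3) - 2*(-3)**2))*(-10 - 1*4) = (5 + (6 - 27 + 9 - 2*9))*(-10 - 4) = (5 + (6 - 27 + 9 - 18))*(-14) = (5 - 30)*(-14) = -25*(-14) = 350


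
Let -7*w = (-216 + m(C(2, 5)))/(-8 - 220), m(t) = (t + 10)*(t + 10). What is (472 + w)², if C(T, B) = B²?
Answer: 569000171041/2547216 ≈ 2.2338e+5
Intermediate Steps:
m(t) = (10 + t)² (m(t) = (10 + t)*(10 + t) = (10 + t)²)
w = 1009/1596 (w = -(-216 + (10 + 5²)²)/(7*(-8 - 220)) = -(-216 + (10 + 25)²)/(7*(-228)) = -(-216 + 35²)*(-1)/(7*228) = -(-216 + 1225)*(-1)/(7*228) = -1009*(-1)/(7*228) = -⅐*(-1009/228) = 1009/1596 ≈ 0.63221)
(472 + w)² = (472 + 1009/1596)² = (754321/1596)² = 569000171041/2547216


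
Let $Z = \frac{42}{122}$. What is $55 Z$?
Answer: $\frac{1155}{61} \approx 18.934$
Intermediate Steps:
$Z = \frac{21}{61}$ ($Z = 42 \cdot \frac{1}{122} = \frac{21}{61} \approx 0.34426$)
$55 Z = 55 \cdot \frac{21}{61} = \frac{1155}{61}$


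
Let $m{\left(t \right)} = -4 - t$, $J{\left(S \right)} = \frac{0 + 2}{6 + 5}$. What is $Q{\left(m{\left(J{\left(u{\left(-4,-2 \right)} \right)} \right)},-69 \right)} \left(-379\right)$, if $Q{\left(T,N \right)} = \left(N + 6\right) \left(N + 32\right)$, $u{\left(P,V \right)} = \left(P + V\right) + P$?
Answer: $-883449$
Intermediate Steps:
$u{\left(P,V \right)} = V + 2 P$
$J{\left(S \right)} = \frac{2}{11}$
$Q{\left(T,N \right)} = \left(6 + N\right) \left(32 + N\right)$
$Q{\left(m{\left(J{\left(u{\left(-4,-2 \right)} \right)} \right)},-69 \right)} \left(-379\right) = \left(192 + \left(-69\right)^{2} + 38 \left(-69\right)\right) \left(-379\right) = \left(192 + 4761 - 2622\right) \left(-379\right) = 2331 \left(-379\right) = -883449$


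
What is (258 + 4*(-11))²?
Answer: 45796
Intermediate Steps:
(258 + 4*(-11))² = (258 - 44)² = 214² = 45796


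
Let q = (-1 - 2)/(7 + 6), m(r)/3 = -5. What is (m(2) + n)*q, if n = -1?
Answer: 48/13 ≈ 3.6923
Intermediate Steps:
m(r) = -15 (m(r) = 3*(-5) = -15)
q = -3/13 ≈ -0.23077
(m(2) + n)*q = (-15 - 1)*(-3/13) = -16*(-3/13) = 48/13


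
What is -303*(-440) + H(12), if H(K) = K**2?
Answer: 133464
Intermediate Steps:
-303*(-440) + H(12) = -303*(-440) + 12**2 = 133320 + 144 = 133464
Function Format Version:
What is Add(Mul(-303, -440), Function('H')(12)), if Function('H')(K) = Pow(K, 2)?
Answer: 133464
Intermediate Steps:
Add(Mul(-303, -440), Function('H')(12)) = Add(Mul(-303, -440), Pow(12, 2)) = Add(133320, 144) = 133464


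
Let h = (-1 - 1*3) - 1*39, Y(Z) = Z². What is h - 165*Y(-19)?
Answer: -59608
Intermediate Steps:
h = -43 (h = (-1 - 3) - 39 = -4 - 39 = -43)
h - 165*Y(-19) = -43 - 165*(-19)² = -43 - 165*361 = -43 - 59565 = -59608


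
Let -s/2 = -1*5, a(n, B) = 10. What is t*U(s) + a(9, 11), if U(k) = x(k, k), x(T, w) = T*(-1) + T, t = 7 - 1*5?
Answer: 10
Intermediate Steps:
t = 2 (t = 7 - 5 = 2)
s = 10 (s = -(-2)*5 = -2*(-5) = 10)
x(T, w) = 0 (x(T, w) = -T + T = 0)
U(k) = 0
t*U(s) + a(9, 11) = 2*0 + 10 = 0 + 10 = 10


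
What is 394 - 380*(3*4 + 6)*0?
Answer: 394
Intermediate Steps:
394 - 380*(3*4 + 6)*0 = 394 - 380*(12 + 6)*0 = 394 - 6840*0 = 394 - 380*0 = 394 + 0 = 394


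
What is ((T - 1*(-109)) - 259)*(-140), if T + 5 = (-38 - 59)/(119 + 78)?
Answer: 4288480/197 ≈ 21769.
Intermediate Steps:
T = -1082/197 (T = -5 + (-38 - 59)/(119 + 78) = -5 - 97/197 = -1082/197 ≈ -5.4924)
((T - 1*(-109)) - 259)*(-140) = ((-1082/197 - 1*(-109)) - 259)*(-140) = ((-1082/197 + 109) - 259)*(-140) = (20391/197 - 259)*(-140) = -30632/197*(-140) = 4288480/197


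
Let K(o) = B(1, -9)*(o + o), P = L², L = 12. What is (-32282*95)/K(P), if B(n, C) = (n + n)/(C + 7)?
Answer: 1533395/144 ≈ 10649.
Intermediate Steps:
P = 144 (P = 12² = 144)
B(n, C) = 2*n/(7 + C) (B(n, C) = (2*n)/(7 + C) = 2*n/(7 + C))
K(o) = -2*o (K(o) = (2*1/(7 - 9))*(o + o) = (2*1/(-2))*(2*o) = (2*1*(-½))*(2*o) = -2*o)
(-32282*95)/K(P) = (-32282*95)/((-2*144)) = -3066790/(-288) = -3066790*(-1/288) = 1533395/144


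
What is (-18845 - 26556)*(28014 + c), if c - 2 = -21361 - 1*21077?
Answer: 654773222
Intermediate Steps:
c = -42436 (c = 2 + (-21361 - 1*21077) = 2 + (-21361 - 21077) = 2 - 42438 = -42436)
(-18845 - 26556)*(28014 + c) = (-18845 - 26556)*(28014 - 42436) = -45401*(-14422) = 654773222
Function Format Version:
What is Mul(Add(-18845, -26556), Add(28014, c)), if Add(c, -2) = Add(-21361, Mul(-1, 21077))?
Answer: 654773222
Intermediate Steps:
c = -42436 (c = Add(2, Add(-21361, Mul(-1, 21077))) = Add(2, Add(-21361, -21077)) = Add(2, -42438) = -42436)
Mul(Add(-18845, -26556), Add(28014, c)) = Mul(Add(-18845, -26556), Add(28014, -42436)) = Mul(-45401, -14422) = 654773222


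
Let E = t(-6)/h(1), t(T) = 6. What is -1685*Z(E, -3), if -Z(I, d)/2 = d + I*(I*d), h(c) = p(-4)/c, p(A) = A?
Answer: -65715/2 ≈ -32858.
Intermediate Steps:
h(c) = -4/c
E = -3/2 (E = 6/((-4/1)) = 6/((-4*1)) = 6/(-4) = 6*(-¼) = -3/2 ≈ -1.5000)
Z(I, d) = -2*d - 2*d*I² (Z(I, d) = -2*(d + I*(I*d)) = -2*(d + d*I²) = -2*d - 2*d*I²)
-1685*Z(E, -3) = -(-3370)*(-3)*(1 + (-3/2)²) = -(-3370)*(-3)*(1 + 9/4) = -(-3370)*(-3)*13/4 = -1685*39/2 = -65715/2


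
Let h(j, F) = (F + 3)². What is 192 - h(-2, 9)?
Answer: 48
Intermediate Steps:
h(j, F) = (3 + F)²
192 - h(-2, 9) = 192 - (3 + 9)² = 192 - 1*12² = 192 - 1*144 = 192 - 144 = 48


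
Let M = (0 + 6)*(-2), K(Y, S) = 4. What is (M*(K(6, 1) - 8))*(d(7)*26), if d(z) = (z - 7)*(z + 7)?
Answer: 0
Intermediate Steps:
d(z) = (-7 + z)*(7 + z)
M = -12 (M = 6*(-2) = -12)
(M*(K(6, 1) - 8))*(d(7)*26) = (-12*(4 - 8))*((-49 + 7²)*26) = (-12*(-4))*((-49 + 49)*26) = 48*(0*26) = 48*0 = 0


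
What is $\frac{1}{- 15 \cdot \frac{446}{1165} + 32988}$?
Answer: $\frac{233}{7684866} \approx 3.0319 \cdot 10^{-5}$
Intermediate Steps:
$\frac{1}{- 15 \cdot \frac{446}{1165} + 32988} = \frac{1}{- 15 \cdot 446 \cdot \frac{1}{1165} + 32988} = \frac{1}{\left(-15\right) \frac{446}{1165} + 32988} = \frac{1}{- \frac{1338}{233} + 32988} = \frac{1}{\frac{7684866}{233}} = \frac{233}{7684866}$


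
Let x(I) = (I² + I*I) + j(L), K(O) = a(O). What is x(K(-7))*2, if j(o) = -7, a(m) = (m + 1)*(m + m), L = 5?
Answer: 28210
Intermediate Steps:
a(m) = 2*m*(1 + m) (a(m) = (1 + m)*(2*m) = 2*m*(1 + m))
K(O) = 2*O*(1 + O)
x(I) = -7 + 2*I² (x(I) = (I² + I*I) - 7 = (I² + I²) - 7 = 2*I² - 7 = -7 + 2*I²)
x(K(-7))*2 = (-7 + 2*(2*(-7)*(1 - 7))²)*2 = (-7 + 2*(2*(-7)*(-6))²)*2 = (-7 + 2*84²)*2 = (-7 + 2*7056)*2 = (-7 + 14112)*2 = 14105*2 = 28210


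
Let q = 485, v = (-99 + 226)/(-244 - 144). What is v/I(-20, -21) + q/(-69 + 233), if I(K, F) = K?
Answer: 946107/318160 ≈ 2.9737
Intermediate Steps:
v = -127/388 (v = 127/(-388) = 127*(-1/388) = -127/388 ≈ -0.32732)
v/I(-20, -21) + q/(-69 + 233) = -127/388/(-20) + 485/(-69 + 233) = -127/388*(-1/20) + 485/164 = 127/7760 + 485*(1/164) = 127/7760 + 485/164 = 946107/318160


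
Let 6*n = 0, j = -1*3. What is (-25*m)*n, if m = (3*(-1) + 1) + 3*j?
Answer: 0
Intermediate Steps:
j = -3
n = 0 (n = (⅙)*0 = 0)
m = -11 (m = (3*(-1) + 1) + 3*(-3) = (-3 + 1) - 9 = -2 - 9 = -11)
(-25*m)*n = -25*(-11)*0 = 275*0 = 0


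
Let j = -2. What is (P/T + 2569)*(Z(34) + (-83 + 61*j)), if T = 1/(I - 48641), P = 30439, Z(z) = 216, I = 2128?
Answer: -15573873018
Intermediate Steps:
T = -1/46513 (T = 1/(2128 - 48641) = 1/(-46513) = -1/46513 ≈ -2.1499e-5)
(P/T + 2569)*(Z(34) + (-83 + 61*j)) = (30439/(-1/46513) + 2569)*(216 + (-83 + 61*(-2))) = (30439*(-46513) + 2569)*(216 + (-83 - 122)) = (-1415809207 + 2569)*(216 - 205) = -1415806638*11 = -15573873018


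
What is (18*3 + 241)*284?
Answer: 83780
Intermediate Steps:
(18*3 + 241)*284 = (54 + 241)*284 = 295*284 = 83780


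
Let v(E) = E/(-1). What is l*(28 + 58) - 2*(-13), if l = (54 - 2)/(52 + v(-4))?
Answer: 741/7 ≈ 105.86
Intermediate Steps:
v(E) = -E (v(E) = E*(-1) = -E)
l = 13/14 (l = (54 - 2)/(52 - 1*(-4)) = 52/(52 + 4) = 52/56 = 52*(1/56) = 13/14 ≈ 0.92857)
l*(28 + 58) - 2*(-13) = 13*(28 + 58)/14 - 2*(-13) = (13/14)*86 + 26 = 559/7 + 26 = 741/7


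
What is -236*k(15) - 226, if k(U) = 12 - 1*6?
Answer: -1642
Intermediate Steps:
k(U) = 6 (k(U) = 12 - 6 = 6)
-236*k(15) - 226 = -236*6 - 226 = -1416 - 226 = -1642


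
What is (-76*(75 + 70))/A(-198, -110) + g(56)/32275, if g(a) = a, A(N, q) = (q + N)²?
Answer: -87589529/765433900 ≈ -0.11443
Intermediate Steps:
A(N, q) = (N + q)²
(-76*(75 + 70))/A(-198, -110) + g(56)/32275 = (-76*(75 + 70))/((-198 - 110)²) + 56/32275 = (-76*145)/((-308)²) + 56*(1/32275) = -11020/94864 + 56/32275 = -11020*1/94864 + 56/32275 = -2755/23716 + 56/32275 = -87589529/765433900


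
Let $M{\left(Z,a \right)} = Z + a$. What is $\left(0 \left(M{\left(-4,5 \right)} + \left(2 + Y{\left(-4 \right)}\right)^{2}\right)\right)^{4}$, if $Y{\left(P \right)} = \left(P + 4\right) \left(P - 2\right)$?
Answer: $0$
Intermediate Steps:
$Y{\left(P \right)} = \left(-2 + P\right) \left(4 + P\right)$ ($Y{\left(P \right)} = \left(4 + P\right) \left(-2 + P\right) = \left(-2 + P\right) \left(4 + P\right)$)
$\left(0 \left(M{\left(-4,5 \right)} + \left(2 + Y{\left(-4 \right)}\right)^{2}\right)\right)^{4} = \left(0 \left(\left(-4 + 5\right) + \left(2 + \left(-8 + \left(-4\right)^{2} + 2 \left(-4\right)\right)\right)^{2}\right)\right)^{4} = \left(0 \left(1 + \left(2 - 0\right)^{2}\right)\right)^{4} = \left(0 \left(1 + \left(2 + 0\right)^{2}\right)\right)^{4} = \left(0 \left(1 + 2^{2}\right)\right)^{4} = \left(0 \left(1 + 4\right)\right)^{4} = \left(0 \cdot 5\right)^{4} = 0^{4} = 0$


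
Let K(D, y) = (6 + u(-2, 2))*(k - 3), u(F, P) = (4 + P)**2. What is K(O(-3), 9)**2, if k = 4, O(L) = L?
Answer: 1764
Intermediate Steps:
K(D, y) = 42 (K(D, y) = (6 + (4 + 2)**2)*(4 - 3) = (6 + 6**2)*1 = (6 + 36)*1 = 42*1 = 42)
K(O(-3), 9)**2 = 42**2 = 1764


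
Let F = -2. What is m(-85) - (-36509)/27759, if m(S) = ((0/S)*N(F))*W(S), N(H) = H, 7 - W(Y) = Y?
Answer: 36509/27759 ≈ 1.3152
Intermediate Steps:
W(Y) = 7 - Y
m(S) = 0 (m(S) = ((0/S)*(-2))*(7 - S) = (0*(-2))*(7 - S) = 0*(7 - S) = 0)
m(-85) - (-36509)/27759 = 0 - (-36509)/27759 = 0 - 1*(-36509/27759) = 0 + 36509/27759 = 36509/27759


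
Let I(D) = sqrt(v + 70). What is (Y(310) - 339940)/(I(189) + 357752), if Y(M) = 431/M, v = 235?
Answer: -18850126210844/19837906445845 + 105380969*sqrt(305)/39675812891690 ≈ -0.95016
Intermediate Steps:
I(D) = sqrt(305) (I(D) = sqrt(235 + 70) = sqrt(305))
(Y(310) - 339940)/(I(189) + 357752) = (431/310 - 339940)/(sqrt(305) + 357752) = (431*(1/310) - 339940)/(357752 + sqrt(305)) = (431/310 - 339940)/(357752 + sqrt(305)) = -105380969/(310*(357752 + sqrt(305)))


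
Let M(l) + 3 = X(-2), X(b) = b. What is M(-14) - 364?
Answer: -369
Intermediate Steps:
M(l) = -5 (M(l) = -3 - 2 = -5)
M(-14) - 364 = -5 - 364 = -369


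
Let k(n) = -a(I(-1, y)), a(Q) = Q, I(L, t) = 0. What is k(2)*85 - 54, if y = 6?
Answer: -54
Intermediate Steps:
k(n) = 0 (k(n) = -1*0 = 0)
k(2)*85 - 54 = 0*85 - 54 = 0 - 54 = -54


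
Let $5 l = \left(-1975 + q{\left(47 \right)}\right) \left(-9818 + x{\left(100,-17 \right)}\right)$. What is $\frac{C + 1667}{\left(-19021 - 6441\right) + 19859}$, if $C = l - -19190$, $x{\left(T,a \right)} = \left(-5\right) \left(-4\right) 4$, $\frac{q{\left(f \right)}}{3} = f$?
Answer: $- \frac{1381829}{2155} \approx -641.22$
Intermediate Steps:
$q{\left(f \right)} = 3 f$
$x{\left(T,a \right)} = 80$ ($x{\left(T,a \right)} = 20 \cdot 4 = 80$)
$l = \frac{17859492}{5}$ ($l = \frac{\left(-1975 + 3 \cdot 47\right) \left(-9818 + 80\right)}{5} = \frac{\left(-1975 + 141\right) \left(-9738\right)}{5} = \frac{\left(-1834\right) \left(-9738\right)}{5} = \frac{1}{5} \cdot 17859492 = \frac{17859492}{5} \approx 3.5719 \cdot 10^{6}$)
$C = \frac{17955442}{5}$ ($C = \frac{17859492}{5} - -19190 = \frac{17859492}{5} + 19190 = \frac{17955442}{5} \approx 3.5911 \cdot 10^{6}$)
$\frac{C + 1667}{\left(-19021 - 6441\right) + 19859} = \frac{\frac{17955442}{5} + 1667}{\left(-19021 - 6441\right) + 19859} = \frac{17963777}{5 \left(\left(-19021 - 6441\right) + 19859\right)} = \frac{17963777}{5 \left(-25462 + 19859\right)} = \frac{17963777}{5 \left(-5603\right)} = \frac{17963777}{5} \left(- \frac{1}{5603}\right) = - \frac{1381829}{2155}$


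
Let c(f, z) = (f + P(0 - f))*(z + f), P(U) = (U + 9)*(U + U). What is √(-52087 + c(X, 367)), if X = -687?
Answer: I*√305849527 ≈ 17489.0*I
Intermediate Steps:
P(U) = 2*U*(9 + U) (P(U) = (9 + U)*(2*U) = 2*U*(9 + U))
c(f, z) = (f + z)*(f - 2*f*(9 - f)) (c(f, z) = (f + 2*(0 - f)*(9 + (0 - f)))*(z + f) = (f + 2*(-f)*(9 - f))*(f + z) = (f - 2*f*(9 - f))*(f + z) = (f + z)*(f - 2*f*(9 - f)))
√(-52087 + c(X, 367)) = √(-52087 - 687*(-687 + 367 + 2*(-687)*(-9 - 687) + 2*367*(-9 - 687))) = √(-52087 - 687*(-687 + 367 + 2*(-687)*(-696) + 2*367*(-696))) = √(-52087 - 687*(-687 + 367 + 956304 - 510864)) = √(-52087 - 687*445120) = √(-52087 - 305797440) = √(-305849527) = I*√305849527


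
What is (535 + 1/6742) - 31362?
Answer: -207835633/6742 ≈ -30827.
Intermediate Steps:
(535 + 1/6742) - 31362 = 3606971/6742 - 31362 = -207835633/6742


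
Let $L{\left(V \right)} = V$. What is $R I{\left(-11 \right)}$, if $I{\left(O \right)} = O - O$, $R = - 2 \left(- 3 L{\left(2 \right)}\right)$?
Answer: $0$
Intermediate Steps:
$R = 12$ ($R = - 2 \left(\left(-3\right) 2\right) = \left(-2\right) \left(-6\right) = 12$)
$I{\left(O \right)} = 0$
$R I{\left(-11 \right)} = 12 \cdot 0 = 0$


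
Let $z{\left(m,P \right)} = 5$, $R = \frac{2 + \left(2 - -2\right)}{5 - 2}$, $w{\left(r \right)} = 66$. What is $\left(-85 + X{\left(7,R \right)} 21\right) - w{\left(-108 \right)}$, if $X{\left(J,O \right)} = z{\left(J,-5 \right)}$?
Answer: $-46$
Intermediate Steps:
$R = 2$ ($R = \frac{2 + \left(2 + 2\right)}{3} = \left(2 + 4\right) \frac{1}{3} = 6 \cdot \frac{1}{3} = 2$)
$X{\left(J,O \right)} = 5$
$\left(-85 + X{\left(7,R \right)} 21\right) - w{\left(-108 \right)} = \left(-85 + 5 \cdot 21\right) - 66 = \left(-85 + 105\right) - 66 = 20 - 66 = -46$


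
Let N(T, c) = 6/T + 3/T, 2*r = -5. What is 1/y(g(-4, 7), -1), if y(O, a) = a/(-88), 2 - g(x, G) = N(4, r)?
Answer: 88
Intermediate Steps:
r = -5/2 (r = (1/2)*(-5) = -5/2 ≈ -2.5000)
N(T, c) = 9/T
g(x, G) = -1/4 (g(x, G) = 2 - 9/4 = -1/4)
y(O, a) = -a/88
1/y(g(-4, 7), -1) = 1/(-1/88*(-1)) = 1/(1/88) = 88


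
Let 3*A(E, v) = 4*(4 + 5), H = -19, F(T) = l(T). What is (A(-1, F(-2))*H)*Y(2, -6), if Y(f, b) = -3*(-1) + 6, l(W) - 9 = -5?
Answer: -2052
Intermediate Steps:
l(W) = 4 (l(W) = 9 - 5 = 4)
F(T) = 4
Y(f, b) = 9 (Y(f, b) = 3 + 6 = 9)
A(E, v) = 12 (A(E, v) = (4*(4 + 5))/3 = (4*9)/3 = (⅓)*36 = 12)
(A(-1, F(-2))*H)*Y(2, -6) = (12*(-19))*9 = -228*9 = -2052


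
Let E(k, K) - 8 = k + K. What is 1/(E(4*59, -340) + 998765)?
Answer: 1/998669 ≈ 1.0013e-6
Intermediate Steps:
E(k, K) = 8 + K + k (E(k, K) = 8 + (k + K) = 8 + (K + k) = 8 + K + k)
1/(E(4*59, -340) + 998765) = 1/((8 - 340 + 4*59) + 998765) = 1/((8 - 340 + 236) + 998765) = 1/(-96 + 998765) = 1/998669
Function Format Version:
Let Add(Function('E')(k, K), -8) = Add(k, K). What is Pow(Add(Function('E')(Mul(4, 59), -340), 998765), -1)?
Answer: Rational(1, 998669) ≈ 1.0013e-6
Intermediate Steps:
Function('E')(k, K) = Add(8, K, k) (Function('E')(k, K) = Add(8, Add(k, K)) = Add(8, Add(K, k)) = Add(8, K, k))
Pow(Add(Function('E')(Mul(4, 59), -340), 998765), -1) = Pow(Add(Add(8, -340, Mul(4, 59)), 998765), -1) = Pow(Add(Add(8, -340, 236), 998765), -1) = Pow(Add(-96, 998765), -1) = Pow(998669, -1) = Rational(1, 998669)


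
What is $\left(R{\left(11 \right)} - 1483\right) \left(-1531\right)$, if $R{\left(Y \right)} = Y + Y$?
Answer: $2236791$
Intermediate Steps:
$R{\left(Y \right)} = 2 Y$
$\left(R{\left(11 \right)} - 1483\right) \left(-1531\right) = \left(2 \cdot 11 - 1483\right) \left(-1531\right) = \left(22 - 1483\right) \left(-1531\right) = \left(-1461\right) \left(-1531\right) = 2236791$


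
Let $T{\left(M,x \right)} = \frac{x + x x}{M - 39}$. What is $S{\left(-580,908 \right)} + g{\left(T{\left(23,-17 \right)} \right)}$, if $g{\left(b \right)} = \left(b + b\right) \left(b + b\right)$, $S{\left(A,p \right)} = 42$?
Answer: $1198$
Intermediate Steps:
$T{\left(M,x \right)} = \frac{x + x^{2}}{-39 + M}$
$g{\left(b \right)} = 4 b^{2}$ ($g{\left(b \right)} = 2 b 2 b = 4 b^{2}$)
$S{\left(-580,908 \right)} + g{\left(T{\left(23,-17 \right)} \right)} = 42 + 4 \left(- \frac{17 \left(1 - 17\right)}{-39 + 23}\right)^{2} = 42 + 4 \left(\left(-17\right) \frac{1}{-16} \left(-16\right)\right)^{2} = 42 + 4 \left(\left(-17\right) \left(- \frac{1}{16}\right) \left(-16\right)\right)^{2} = 42 + 4 \left(-17\right)^{2} = 42 + 4 \cdot 289 = 42 + 1156 = 1198$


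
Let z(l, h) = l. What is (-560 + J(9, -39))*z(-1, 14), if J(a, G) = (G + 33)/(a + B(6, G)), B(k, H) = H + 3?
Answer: 5038/9 ≈ 559.78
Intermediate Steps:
B(k, H) = 3 + H
J(a, G) = (33 + G)/(3 + G + a) (J(a, G) = (G + 33)/(a + (3 + G)) = (33 + G)/(3 + G + a))
(-560 + J(9, -39))*z(-1, 14) = (-560 + (33 - 39)/(3 - 39 + 9))*(-1) = (-560 - 6/(-27))*(-1) = (-560 - 1/27*(-6))*(-1) = (-560 + 2/9)*(-1) = -5038/9*(-1) = 5038/9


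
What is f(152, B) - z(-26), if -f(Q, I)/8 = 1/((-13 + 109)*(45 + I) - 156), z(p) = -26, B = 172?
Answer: 134392/5169 ≈ 26.000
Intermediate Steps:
f(Q, I) = -8/(4164 + 96*I) (f(Q, I) = -8/((-13 + 109)*(45 + I) - 156) = -8/(96*(45 + I) - 156) = -8/((4320 + 96*I) - 156) = -8/(4164 + 96*I))
f(152, B) - z(-26) = -2/(1041 + 24*172) - 1*(-26) = -2/(1041 + 4128) + 26 = -2/5169 + 26 = 134392/5169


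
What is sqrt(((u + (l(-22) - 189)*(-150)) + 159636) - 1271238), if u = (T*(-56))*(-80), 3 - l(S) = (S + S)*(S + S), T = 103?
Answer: I*sqrt(331862) ≈ 576.07*I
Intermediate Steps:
l(S) = 3 - 4*S**2 (l(S) = 3 - (S + S)*(S + S) = 3 - 2*S*2*S = 3 - 4*S**2)
u = 461440 (u = (103*(-56))*(-80) = -5768*(-80) = 461440)
sqrt(((u + (l(-22) - 189)*(-150)) + 159636) - 1271238) = sqrt(((461440 + ((3 - 4*(-22)**2) - 189)*(-150)) + 159636) - 1271238) = sqrt(((461440 + ((3 - 4*484) - 189)*(-150)) + 159636) - 1271238) = sqrt(((461440 + ((3 - 1936) - 189)*(-150)) + 159636) - 1271238) = sqrt(((461440 + (-1933 - 189)*(-150)) + 159636) - 1271238) = sqrt(((461440 - 2122*(-150)) + 159636) - 1271238) = sqrt(((461440 + 318300) + 159636) - 1271238) = sqrt((779740 + 159636) - 1271238) = sqrt(939376 - 1271238) = sqrt(-331862) = I*sqrt(331862)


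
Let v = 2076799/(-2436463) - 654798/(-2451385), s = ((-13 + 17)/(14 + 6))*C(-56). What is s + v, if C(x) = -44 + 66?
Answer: 22784276128381/5972708851255 ≈ 3.8147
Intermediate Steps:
C(x) = 22
s = 22/5 (s = ((-13 + 17)/(14 + 6))*22 = (4/20)*22 = (4*(1/20))*22 = (⅕)*22 = 22/5 ≈ 4.4000)
v = -3495642817141/5972708851255 (v = 2076799*(-1/2436463) - 654798*(-1/2451385) = -2076799/2436463 + 654798/2451385 = -3495642817141/5972708851255 ≈ -0.58527)
s + v = 22/5 - 3495642817141/5972708851255 = 22784276128381/5972708851255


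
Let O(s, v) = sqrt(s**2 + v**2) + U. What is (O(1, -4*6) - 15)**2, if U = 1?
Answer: (14 - sqrt(577))**2 ≈ 100.42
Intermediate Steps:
O(s, v) = 1 + sqrt(s**2 + v**2) (O(s, v) = sqrt(s**2 + v**2) + 1 = 1 + sqrt(s**2 + v**2))
(O(1, -4*6) - 15)**2 = ((1 + sqrt(1**2 + (-4*6)**2)) - 15)**2 = ((1 + sqrt(1 + (-24)**2)) - 15)**2 = ((1 + sqrt(1 + 576)) - 15)**2 = ((1 + sqrt(577)) - 15)**2 = (-14 + sqrt(577))**2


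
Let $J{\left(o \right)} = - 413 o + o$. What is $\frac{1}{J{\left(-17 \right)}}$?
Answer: $\frac{1}{7004} \approx 0.00014278$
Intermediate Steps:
$J{\left(o \right)} = - 412 o$
$\frac{1}{J{\left(-17 \right)}} = \frac{1}{\left(-412\right) \left(-17\right)} = \frac{1}{7004}$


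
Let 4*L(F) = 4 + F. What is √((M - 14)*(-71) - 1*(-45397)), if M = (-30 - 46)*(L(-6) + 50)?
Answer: √313493 ≈ 559.90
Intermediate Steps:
L(F) = 1 + F/4 (L(F) = (4 + F)/4 = 1 + F/4)
M = -3762 (M = (-30 - 46)*((1 + (¼)*(-6)) + 50) = -76*((1 - 3/2) + 50) = -76*(-½ + 50) = -76*99/2 = -3762)
√((M - 14)*(-71) - 1*(-45397)) = √((-3762 - 14)*(-71) - 1*(-45397)) = √(-3776*(-71) + 45397) = √(268096 + 45397) = √313493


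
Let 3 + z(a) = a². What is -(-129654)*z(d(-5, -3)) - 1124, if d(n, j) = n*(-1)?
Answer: 2851264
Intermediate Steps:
d(n, j) = -n
z(a) = -3 + a²
-(-129654)*z(d(-5, -3)) - 1124 = -(-129654)*(-3 + (-1*(-5))²) - 1124 = -(-129654)*(-3 + 5²) - 1124 = -(-129654)*(-3 + 25) - 1124 = -(-129654)*22 - 1124 = -882*(-3234) - 1124 = 2852388 - 1124 = 2851264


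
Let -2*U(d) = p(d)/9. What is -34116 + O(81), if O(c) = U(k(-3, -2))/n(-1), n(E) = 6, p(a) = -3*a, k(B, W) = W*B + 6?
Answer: -102347/3 ≈ -34116.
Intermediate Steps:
k(B, W) = 6 + B*W (k(B, W) = B*W + 6 = 6 + B*W)
U(d) = d/6 (U(d) = -(-3*d)/(2*9) = -(-1)*d/6 = d/6)
O(c) = ⅓ (O(c) = ((6 - 3*(-2))/6)/6 = ((6 + 6)/6)*(⅙) = ((⅙)*12)*(⅙) = 2*(⅙) = ⅓)
-34116 + O(81) = -34116 + ⅓ = -102347/3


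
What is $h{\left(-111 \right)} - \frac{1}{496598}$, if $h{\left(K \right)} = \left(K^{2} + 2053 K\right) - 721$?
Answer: $- \frac{107405705235}{496598} \approx -2.1628 \cdot 10^{5}$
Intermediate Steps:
$h{\left(K \right)} = -721 + K^{2} + 2053 K$
$h{\left(-111 \right)} - \frac{1}{496598} = \left(-721 + \left(-111\right)^{2} + 2053 \left(-111\right)\right) - \frac{1}{496598} = \left(-721 + 12321 - 227883\right) - \frac{1}{496598} = -216283 - \frac{1}{496598} = - \frac{107405705235}{496598}$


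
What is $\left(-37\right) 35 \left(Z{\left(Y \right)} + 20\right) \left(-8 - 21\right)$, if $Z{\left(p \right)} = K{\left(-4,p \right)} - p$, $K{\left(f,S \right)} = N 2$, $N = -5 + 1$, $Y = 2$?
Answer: $375550$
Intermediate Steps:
$N = -4$
$K{\left(f,S \right)} = -8$ ($K{\left(f,S \right)} = \left(-4\right) 2 = -8$)
$Z{\left(p \right)} = -8 - p$
$\left(-37\right) 35 \left(Z{\left(Y \right)} + 20\right) \left(-8 - 21\right) = \left(-37\right) 35 \left(\left(-8 - 2\right) + 20\right) \left(-8 - 21\right) = - 1295 \left(\left(-8 - 2\right) + 20\right) \left(-29\right) = - 1295 \left(-10 + 20\right) \left(-29\right) = - 1295 \cdot 10 \left(-29\right) = \left(-1295\right) \left(-290\right) = 375550$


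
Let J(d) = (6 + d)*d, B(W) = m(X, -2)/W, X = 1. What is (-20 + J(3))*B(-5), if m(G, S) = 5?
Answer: -7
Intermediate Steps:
B(W) = 5/W
J(d) = d*(6 + d)
(-20 + J(3))*B(-5) = (-20 + 3*(6 + 3))*(5/(-5)) = (-20 + 3*9)*(5*(-⅕)) = (-20 + 27)*(-1) = 7*(-1) = -7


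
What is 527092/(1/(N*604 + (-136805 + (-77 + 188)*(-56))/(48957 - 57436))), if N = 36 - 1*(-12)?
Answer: 129646810492388/8479 ≈ 1.5290e+10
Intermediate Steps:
N = 48 (N = 36 + 12 = 48)
527092/(1/(N*604 + (-136805 + (-77 + 188)*(-56))/(48957 - 57436))) = 527092/(1/(48*604 + (-136805 + (-77 + 188)*(-56))/(48957 - 57436))) = 527092/(1/(28992 + (-136805 + 111*(-56))/(-8479))) = 527092/(1/(28992 + (-136805 - 6216)*(-1/8479))) = 527092/(1/(28992 - 143021*(-1/8479))) = 527092/(1/(28992 + 143021/8479)) = 527092/(1/(245966189/8479)) = 527092/(8479/245966189) = 527092*(245966189/8479) = 129646810492388/8479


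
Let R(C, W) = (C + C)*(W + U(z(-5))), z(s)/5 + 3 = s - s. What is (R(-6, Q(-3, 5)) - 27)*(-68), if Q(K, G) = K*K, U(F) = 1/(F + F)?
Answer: 45764/5 ≈ 9152.8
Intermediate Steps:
z(s) = -15 (z(s) = -15 + 5*(s - s) = -15 + 5*0 = -15 + 0 = -15)
U(F) = 1/(2*F)
Q(K, G) = K²
R(C, W) = 2*C*(-1/30 + W) (R(C, W) = (C + C)*(W + (½)/(-15)) = (2*C)*(W + (½)*(-1/15)) = (2*C)*(W - 1/30) = (2*C)*(-1/30 + W) = 2*C*(-1/30 + W))
(R(-6, Q(-3, 5)) - 27)*(-68) = ((1/15)*(-6)*(-1 + 30*(-3)²) - 27)*(-68) = ((1/15)*(-6)*(-1 + 30*9) - 27)*(-68) = ((1/15)*(-6)*(-1 + 270) - 27)*(-68) = ((1/15)*(-6)*269 - 27)*(-68) = (-538/5 - 27)*(-68) = -673/5*(-68) = 45764/5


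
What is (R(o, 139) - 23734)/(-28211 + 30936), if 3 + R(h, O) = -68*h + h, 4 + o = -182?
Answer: -451/109 ≈ -4.1376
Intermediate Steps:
o = -186 (o = -4 - 182 = -186)
R(h, O) = -3 - 67*h (R(h, O) = -3 + (-68*h + h) = -3 - 67*h)
(R(o, 139) - 23734)/(-28211 + 30936) = ((-3 - 67*(-186)) - 23734)/(-28211 + 30936) = ((-3 + 12462) - 23734)/2725 = (12459 - 23734)*(1/2725) = -11275*1/2725 = -451/109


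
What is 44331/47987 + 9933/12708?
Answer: 346671073/203272932 ≈ 1.7054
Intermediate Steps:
44331/47987 + 9933/12708 = 44331*(1/47987) + 9933*(1/12708) = 44331/47987 + 3311/4236 = 346671073/203272932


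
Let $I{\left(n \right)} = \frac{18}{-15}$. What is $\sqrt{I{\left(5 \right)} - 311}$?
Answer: $\frac{i \sqrt{7805}}{5} \approx 17.669 i$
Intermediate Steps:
$I{\left(n \right)} = - \frac{6}{5}$ ($I{\left(n \right)} = 18 \left(- \frac{1}{15}\right) = - \frac{6}{5}$)
$\sqrt{I{\left(5 \right)} - 311} = \sqrt{- \frac{6}{5} - 311} = \sqrt{- \frac{1561}{5}} = \frac{i \sqrt{7805}}{5}$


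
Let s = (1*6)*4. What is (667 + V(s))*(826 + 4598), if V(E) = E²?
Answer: 6742032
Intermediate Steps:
s = 24 (s = 6*4 = 24)
(667 + V(s))*(826 + 4598) = (667 + 24²)*(826 + 4598) = (667 + 576)*5424 = 1243*5424 = 6742032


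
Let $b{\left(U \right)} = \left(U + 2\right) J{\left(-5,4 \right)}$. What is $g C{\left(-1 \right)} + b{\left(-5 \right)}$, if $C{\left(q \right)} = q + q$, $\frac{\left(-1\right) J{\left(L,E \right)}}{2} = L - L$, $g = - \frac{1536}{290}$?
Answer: $\frac{1536}{145} \approx 10.593$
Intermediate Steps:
$g = - \frac{768}{145}$ ($g = \left(-1536\right) \frac{1}{290} = - \frac{768}{145} \approx -5.2966$)
$J{\left(L,E \right)} = 0$ ($J{\left(L,E \right)} = - 2 \left(L - L\right) = \left(-2\right) 0 = 0$)
$b{\left(U \right)} = 0$ ($b{\left(U \right)} = \left(U + 2\right) 0 = \left(2 + U\right) 0 = 0$)
$C{\left(q \right)} = 2 q$
$g C{\left(-1 \right)} + b{\left(-5 \right)} = - \frac{768 \cdot 2 \left(-1\right)}{145} + 0 = \left(- \frac{768}{145}\right) \left(-2\right) + 0 = \frac{1536}{145} + 0 = \frac{1536}{145}$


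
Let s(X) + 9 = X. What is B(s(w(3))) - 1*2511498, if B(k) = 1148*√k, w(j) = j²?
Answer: -2511498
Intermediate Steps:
s(X) = -9 + X
B(s(w(3))) - 1*2511498 = 1148*√(-9 + 3²) - 1*2511498 = 1148*√(-9 + 9) - 2511498 = 1148*√0 - 2511498 = 1148*0 - 2511498 = 0 - 2511498 = -2511498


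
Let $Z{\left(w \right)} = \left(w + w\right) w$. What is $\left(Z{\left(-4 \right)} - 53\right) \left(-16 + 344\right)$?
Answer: $-6888$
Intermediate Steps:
$Z{\left(w \right)} = 2 w^{2}$ ($Z{\left(w \right)} = 2 w w = 2 w^{2}$)
$\left(Z{\left(-4 \right)} - 53\right) \left(-16 + 344\right) = \left(2 \left(-4\right)^{2} - 53\right) \left(-16 + 344\right) = \left(2 \cdot 16 - 53\right) 328 = \left(32 - 53\right) 328 = \left(-21\right) 328 = -6888$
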